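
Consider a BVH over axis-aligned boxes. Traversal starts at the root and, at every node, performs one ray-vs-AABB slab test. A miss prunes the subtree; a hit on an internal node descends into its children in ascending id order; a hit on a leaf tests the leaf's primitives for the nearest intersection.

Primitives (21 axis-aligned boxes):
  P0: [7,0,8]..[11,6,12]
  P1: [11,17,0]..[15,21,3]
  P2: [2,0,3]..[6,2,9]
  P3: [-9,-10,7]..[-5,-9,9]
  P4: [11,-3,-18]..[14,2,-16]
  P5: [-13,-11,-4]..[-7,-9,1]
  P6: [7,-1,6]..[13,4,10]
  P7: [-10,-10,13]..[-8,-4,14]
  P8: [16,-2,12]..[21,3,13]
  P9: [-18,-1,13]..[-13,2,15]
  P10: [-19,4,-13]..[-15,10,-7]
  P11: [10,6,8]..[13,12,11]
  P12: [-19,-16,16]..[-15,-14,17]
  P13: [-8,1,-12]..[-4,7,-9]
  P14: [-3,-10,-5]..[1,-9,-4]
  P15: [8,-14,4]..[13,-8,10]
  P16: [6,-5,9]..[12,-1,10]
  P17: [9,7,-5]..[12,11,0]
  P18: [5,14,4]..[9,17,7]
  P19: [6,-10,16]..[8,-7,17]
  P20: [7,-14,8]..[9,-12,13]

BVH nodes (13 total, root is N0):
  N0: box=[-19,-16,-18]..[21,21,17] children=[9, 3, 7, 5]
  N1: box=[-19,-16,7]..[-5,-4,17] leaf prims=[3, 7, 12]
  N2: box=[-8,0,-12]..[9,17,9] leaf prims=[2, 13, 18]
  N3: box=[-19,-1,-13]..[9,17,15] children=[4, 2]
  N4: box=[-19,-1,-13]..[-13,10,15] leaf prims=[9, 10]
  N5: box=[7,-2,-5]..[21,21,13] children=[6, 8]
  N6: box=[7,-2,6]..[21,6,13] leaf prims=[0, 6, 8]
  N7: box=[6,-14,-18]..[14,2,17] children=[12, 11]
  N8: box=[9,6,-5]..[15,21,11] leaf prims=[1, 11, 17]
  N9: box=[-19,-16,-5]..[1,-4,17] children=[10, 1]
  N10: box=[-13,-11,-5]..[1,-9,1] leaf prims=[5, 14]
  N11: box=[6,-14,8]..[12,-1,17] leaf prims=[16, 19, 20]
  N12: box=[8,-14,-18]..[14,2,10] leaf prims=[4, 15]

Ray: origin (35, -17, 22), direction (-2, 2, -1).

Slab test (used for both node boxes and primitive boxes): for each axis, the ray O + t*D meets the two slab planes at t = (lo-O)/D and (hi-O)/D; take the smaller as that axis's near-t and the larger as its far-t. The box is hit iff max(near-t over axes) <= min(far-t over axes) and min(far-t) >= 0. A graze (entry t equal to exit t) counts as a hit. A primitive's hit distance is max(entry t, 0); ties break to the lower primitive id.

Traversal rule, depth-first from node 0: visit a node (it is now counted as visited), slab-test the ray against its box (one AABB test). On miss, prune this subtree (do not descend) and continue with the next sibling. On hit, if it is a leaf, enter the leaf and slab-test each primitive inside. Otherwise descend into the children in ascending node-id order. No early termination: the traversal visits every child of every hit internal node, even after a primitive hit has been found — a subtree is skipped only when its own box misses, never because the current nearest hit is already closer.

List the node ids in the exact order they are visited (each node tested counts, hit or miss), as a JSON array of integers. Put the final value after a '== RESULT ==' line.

Walk:
N0 x:[7,27] y:[1/2,19] z:[5,40] -> hit [7,19], descend [3, 5, 7, 9]
  N3 x:[13,27] y:[8,17] z:[7,35] -> hit [13,17], descend [2, 4]
    N2 x:[13,43/2] y:[17/2,17] z:[13,34] -> hit [13,17] leaf, test {P2(miss), P13(miss), P18(miss)}
    N4 x:[24,27] y:[8,27/2] z:[7,35] -> miss, prune
  N5 x:[7,14] y:[15/2,19] z:[9,27] -> hit [9,14], descend [6, 8]
    N6 x:[7,14] y:[15/2,23/2] z:[9,16] -> hit [9,23/2] leaf, test {P0(miss), P6(miss), P8@t=9}
    N8 x:[10,13] y:[23/2,19] z:[11,27] -> hit [23/2,13] leaf, test {P1(miss), P11@t=23/2, P17(miss)}
  N7 x:[21/2,29/2] y:[3/2,19/2] z:[5,40] -> miss, prune
  N9 x:[17,27] y:[1/2,13/2] z:[5,27] -> miss, prune

order=[0, 3, 2, 4, 5, 6, 8, 7, 9]  |boxes|=9  |leaves|=3  hit=P8

== RESULT ==
[0, 3, 2, 4, 5, 6, 8, 7, 9]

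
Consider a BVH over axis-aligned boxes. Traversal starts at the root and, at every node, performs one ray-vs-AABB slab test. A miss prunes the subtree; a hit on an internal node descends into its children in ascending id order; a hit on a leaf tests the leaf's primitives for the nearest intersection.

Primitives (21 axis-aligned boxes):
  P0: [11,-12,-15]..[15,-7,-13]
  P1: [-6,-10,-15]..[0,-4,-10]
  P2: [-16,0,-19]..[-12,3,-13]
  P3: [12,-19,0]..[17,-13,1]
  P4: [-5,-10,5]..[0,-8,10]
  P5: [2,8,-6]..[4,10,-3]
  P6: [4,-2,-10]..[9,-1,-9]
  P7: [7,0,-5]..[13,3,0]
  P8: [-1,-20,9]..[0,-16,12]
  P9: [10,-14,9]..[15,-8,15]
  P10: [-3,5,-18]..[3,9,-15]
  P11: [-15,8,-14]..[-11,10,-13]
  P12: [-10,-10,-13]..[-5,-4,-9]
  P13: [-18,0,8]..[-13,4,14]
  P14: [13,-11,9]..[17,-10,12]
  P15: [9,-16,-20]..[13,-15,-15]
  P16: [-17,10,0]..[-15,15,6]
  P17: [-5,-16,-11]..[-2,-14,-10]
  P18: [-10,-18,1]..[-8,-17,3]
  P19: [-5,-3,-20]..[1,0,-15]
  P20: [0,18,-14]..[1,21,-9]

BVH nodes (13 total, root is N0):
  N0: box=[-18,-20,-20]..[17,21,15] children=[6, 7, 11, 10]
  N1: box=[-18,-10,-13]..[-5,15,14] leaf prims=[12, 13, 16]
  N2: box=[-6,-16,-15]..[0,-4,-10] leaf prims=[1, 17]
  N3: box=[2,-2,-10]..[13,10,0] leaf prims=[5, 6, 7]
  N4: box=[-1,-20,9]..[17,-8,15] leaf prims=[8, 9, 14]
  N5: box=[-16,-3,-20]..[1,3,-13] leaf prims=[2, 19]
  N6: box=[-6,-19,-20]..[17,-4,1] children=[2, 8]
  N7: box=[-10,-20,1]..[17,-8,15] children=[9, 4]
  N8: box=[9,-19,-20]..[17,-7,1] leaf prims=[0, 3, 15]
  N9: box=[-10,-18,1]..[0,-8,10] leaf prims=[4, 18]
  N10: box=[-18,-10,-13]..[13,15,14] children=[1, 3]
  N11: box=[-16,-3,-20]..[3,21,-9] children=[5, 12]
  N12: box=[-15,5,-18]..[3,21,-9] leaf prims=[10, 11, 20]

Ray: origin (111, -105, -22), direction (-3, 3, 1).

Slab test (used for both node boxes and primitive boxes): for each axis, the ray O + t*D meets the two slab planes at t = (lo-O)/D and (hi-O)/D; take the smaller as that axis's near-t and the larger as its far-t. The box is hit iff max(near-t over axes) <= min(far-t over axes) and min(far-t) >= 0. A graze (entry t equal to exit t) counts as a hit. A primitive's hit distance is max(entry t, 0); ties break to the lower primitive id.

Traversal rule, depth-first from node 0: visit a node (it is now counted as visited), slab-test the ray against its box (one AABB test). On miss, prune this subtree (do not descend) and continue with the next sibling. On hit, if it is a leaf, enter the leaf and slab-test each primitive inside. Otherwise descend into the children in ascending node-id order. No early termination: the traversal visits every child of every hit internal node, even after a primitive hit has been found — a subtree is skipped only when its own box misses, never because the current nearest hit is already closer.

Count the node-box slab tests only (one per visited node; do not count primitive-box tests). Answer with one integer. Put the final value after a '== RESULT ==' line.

Walk:
N0 x:[94/3,43] y:[85/3,42] z:[2,37] -> hit [94/3,37], descend [6, 7, 10, 11]
  N6 x:[94/3,39] y:[86/3,101/3] z:[2,23] -> miss, prune
  N7 x:[94/3,121/3] y:[85/3,97/3] z:[23,37] -> hit [94/3,97/3], descend [4, 9]
    N4 x:[94/3,112/3] y:[85/3,97/3] z:[31,37] -> hit [94/3,97/3] leaf, test {P8(miss), P9@t=32, P14@t=94/3}
    N9 x:[37,121/3] y:[29,97/3] z:[23,32] -> miss, prune
  N10 x:[98/3,43] y:[95/3,40] z:[9,36] -> hit [98/3,36], descend [1, 3]
    N1 x:[116/3,43] y:[95/3,40] z:[9,36] -> miss, prune
    N3 x:[98/3,109/3] y:[103/3,115/3] z:[12,22] -> miss, prune
  N11 x:[36,127/3] y:[34,42] z:[2,13] -> miss, prune

Visited [0, 6, 7, 4, 9, 10, 1, 3, 11]. Tests: 9 box, 1 leaf. Nearest: P14.

== RESULT ==
9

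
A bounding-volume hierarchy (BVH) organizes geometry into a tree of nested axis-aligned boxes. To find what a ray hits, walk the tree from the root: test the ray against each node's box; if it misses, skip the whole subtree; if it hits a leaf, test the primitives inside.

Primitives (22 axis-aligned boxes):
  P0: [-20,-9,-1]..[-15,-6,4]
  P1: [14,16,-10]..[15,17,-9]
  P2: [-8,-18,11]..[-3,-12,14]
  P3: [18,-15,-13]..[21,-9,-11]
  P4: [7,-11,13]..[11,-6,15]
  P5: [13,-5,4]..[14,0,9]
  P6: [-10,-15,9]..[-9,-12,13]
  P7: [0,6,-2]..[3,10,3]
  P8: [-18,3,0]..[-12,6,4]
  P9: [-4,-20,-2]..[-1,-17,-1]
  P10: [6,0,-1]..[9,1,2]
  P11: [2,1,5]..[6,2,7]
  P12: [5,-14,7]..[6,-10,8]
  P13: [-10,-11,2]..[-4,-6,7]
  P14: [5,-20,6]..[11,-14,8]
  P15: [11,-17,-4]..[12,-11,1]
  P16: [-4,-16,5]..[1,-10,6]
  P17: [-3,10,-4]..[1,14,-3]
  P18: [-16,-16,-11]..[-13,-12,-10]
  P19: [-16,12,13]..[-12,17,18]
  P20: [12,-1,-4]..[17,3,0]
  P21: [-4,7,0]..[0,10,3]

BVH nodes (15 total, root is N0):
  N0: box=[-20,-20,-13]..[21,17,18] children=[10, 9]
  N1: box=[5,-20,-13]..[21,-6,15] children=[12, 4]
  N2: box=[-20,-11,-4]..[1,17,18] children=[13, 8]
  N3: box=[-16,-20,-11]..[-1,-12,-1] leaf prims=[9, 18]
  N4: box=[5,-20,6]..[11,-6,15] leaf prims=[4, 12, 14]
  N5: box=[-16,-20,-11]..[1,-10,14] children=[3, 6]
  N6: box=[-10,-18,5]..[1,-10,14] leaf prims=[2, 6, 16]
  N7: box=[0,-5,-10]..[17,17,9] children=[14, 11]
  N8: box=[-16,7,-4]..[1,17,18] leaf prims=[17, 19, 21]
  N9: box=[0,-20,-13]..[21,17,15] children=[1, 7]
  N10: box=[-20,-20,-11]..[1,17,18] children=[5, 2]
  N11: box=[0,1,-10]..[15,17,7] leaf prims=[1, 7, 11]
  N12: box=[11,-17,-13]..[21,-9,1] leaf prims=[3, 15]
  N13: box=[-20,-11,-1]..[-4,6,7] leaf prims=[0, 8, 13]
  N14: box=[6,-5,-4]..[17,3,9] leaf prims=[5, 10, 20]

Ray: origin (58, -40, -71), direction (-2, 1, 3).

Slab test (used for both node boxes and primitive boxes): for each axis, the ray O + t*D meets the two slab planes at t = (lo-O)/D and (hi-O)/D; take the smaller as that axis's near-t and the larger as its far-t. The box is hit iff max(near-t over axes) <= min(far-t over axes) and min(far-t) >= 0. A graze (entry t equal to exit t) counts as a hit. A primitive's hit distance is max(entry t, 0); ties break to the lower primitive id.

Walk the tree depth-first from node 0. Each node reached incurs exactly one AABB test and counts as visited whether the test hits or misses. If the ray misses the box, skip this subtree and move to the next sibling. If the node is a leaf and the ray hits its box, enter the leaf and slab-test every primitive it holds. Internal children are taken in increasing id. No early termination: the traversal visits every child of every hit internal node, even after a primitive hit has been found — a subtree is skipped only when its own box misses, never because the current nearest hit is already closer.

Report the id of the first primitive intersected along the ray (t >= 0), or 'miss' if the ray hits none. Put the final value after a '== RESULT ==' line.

Trace the traversal:
N0 x:[37/2,39] y:[20,57] z:[58/3,89/3] -> hit [20,89/3], descend [9, 10]
  N9 x:[37/2,29] y:[20,57] z:[58/3,86/3] -> hit [20,86/3], descend [1, 7]
    N1 x:[37/2,53/2] y:[20,34] z:[58/3,86/3] -> hit [20,53/2], descend [4, 12]
      N4 x:[47/2,53/2] y:[20,34] z:[77/3,86/3] -> hit [77/3,53/2] leaf, test {P4(miss), P12@t=26, P14@t=77/3}
      N12 x:[37/2,47/2] y:[23,31] z:[58/3,24] -> hit [23,47/2] leaf, test {P3(miss), P15@t=23}
    N7 x:[41/2,29] y:[35,57] z:[61/3,80/3] -> miss, prune
  N10 x:[57/2,39] y:[20,57] z:[20,89/3] -> hit [57/2,89/3], descend [2, 5]
    N2 x:[57/2,39] y:[29,57] z:[67/3,89/3] -> hit [29,89/3], descend [8, 13]
      N8 x:[57/2,37] y:[47,57] z:[67/3,89/3] -> miss, prune
      N13 x:[31,39] y:[29,46] z:[70/3,26] -> miss, prune
    N5 x:[57/2,37] y:[20,30] z:[20,85/3] -> miss, prune

order=[0, 9, 1, 4, 12, 7, 10, 2, 8, 13, 5]  |boxes|=11  |leaves|=2  hit=P15

== RESULT ==
15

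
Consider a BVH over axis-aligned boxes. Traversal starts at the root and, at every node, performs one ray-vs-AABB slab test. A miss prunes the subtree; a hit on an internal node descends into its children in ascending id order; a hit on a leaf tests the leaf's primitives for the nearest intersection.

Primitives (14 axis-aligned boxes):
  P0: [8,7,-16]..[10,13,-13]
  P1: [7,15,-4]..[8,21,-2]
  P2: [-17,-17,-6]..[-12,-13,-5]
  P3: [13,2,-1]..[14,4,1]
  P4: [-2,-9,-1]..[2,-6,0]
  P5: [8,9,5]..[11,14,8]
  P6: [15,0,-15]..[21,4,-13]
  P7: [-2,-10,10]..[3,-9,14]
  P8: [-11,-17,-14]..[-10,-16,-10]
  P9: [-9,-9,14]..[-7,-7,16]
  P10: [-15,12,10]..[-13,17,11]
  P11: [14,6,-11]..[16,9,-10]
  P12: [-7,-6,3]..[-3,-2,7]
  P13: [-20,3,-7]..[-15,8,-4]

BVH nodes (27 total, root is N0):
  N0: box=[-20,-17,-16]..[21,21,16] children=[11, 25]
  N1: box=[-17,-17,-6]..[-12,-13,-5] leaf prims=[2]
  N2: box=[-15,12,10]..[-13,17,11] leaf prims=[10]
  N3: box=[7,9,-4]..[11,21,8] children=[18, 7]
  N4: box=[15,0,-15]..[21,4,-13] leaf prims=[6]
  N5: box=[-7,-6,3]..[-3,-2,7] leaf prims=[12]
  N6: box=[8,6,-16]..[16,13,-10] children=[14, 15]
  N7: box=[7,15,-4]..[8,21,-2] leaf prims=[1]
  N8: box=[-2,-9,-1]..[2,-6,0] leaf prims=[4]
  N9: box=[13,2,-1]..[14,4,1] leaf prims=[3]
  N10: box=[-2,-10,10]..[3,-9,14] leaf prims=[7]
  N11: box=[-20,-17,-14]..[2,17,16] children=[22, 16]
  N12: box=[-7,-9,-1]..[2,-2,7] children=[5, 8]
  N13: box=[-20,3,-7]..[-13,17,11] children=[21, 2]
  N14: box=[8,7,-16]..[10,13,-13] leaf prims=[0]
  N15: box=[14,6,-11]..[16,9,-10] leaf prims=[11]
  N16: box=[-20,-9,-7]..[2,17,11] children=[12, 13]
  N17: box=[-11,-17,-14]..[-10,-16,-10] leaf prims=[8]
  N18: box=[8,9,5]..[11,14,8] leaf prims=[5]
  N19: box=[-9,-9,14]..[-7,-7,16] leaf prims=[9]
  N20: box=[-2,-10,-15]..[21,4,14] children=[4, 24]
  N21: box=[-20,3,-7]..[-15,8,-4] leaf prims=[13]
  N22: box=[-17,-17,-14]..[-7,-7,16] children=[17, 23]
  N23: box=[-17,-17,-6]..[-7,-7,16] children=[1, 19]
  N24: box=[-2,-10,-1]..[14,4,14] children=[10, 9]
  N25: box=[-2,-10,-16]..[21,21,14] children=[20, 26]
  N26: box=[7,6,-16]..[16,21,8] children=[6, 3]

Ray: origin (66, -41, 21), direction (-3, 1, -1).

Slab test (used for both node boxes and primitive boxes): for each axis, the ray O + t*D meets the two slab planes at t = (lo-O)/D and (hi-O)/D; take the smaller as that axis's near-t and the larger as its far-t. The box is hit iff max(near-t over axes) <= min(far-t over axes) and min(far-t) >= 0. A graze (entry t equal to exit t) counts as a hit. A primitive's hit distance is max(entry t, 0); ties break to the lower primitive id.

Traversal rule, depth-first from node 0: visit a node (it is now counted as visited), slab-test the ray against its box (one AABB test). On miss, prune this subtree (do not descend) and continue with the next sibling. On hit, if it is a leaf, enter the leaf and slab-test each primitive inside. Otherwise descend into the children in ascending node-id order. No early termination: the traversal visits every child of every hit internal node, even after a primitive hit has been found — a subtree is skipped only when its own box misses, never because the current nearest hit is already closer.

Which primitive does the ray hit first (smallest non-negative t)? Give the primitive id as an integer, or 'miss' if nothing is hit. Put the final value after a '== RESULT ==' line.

Walk:
N0 x:[15,86/3] y:[24,62] z:[5,37] -> hit [24,86/3], descend [11, 25]
  N11 x:[64/3,86/3] y:[24,58] z:[5,35] -> hit [24,86/3], descend [16, 22]
    N16 x:[64/3,86/3] y:[32,58] z:[10,28] -> miss, prune
    N22 x:[73/3,83/3] y:[24,34] z:[5,35] -> hit [73/3,83/3], descend [17, 23]
      N17 x:[76/3,77/3] y:[24,25] z:[31,35] -> miss, prune
      N23 x:[73/3,83/3] y:[24,34] z:[5,27] -> hit [73/3,27], descend [1, 19]
        N1 x:[26,83/3] y:[24,28] z:[26,27] -> hit [26,27] leaf, test {P2@t=26}
        N19 x:[73/3,25] y:[32,34] z:[5,7] -> miss, prune
  N25 x:[15,68/3] y:[31,62] z:[7,37] -> miss, prune

9 AABB tests over nodes [0, 11, 16, 22, 17, 23, 1, 19, 25]; 1 leaf entered; closest P2.

== RESULT ==
2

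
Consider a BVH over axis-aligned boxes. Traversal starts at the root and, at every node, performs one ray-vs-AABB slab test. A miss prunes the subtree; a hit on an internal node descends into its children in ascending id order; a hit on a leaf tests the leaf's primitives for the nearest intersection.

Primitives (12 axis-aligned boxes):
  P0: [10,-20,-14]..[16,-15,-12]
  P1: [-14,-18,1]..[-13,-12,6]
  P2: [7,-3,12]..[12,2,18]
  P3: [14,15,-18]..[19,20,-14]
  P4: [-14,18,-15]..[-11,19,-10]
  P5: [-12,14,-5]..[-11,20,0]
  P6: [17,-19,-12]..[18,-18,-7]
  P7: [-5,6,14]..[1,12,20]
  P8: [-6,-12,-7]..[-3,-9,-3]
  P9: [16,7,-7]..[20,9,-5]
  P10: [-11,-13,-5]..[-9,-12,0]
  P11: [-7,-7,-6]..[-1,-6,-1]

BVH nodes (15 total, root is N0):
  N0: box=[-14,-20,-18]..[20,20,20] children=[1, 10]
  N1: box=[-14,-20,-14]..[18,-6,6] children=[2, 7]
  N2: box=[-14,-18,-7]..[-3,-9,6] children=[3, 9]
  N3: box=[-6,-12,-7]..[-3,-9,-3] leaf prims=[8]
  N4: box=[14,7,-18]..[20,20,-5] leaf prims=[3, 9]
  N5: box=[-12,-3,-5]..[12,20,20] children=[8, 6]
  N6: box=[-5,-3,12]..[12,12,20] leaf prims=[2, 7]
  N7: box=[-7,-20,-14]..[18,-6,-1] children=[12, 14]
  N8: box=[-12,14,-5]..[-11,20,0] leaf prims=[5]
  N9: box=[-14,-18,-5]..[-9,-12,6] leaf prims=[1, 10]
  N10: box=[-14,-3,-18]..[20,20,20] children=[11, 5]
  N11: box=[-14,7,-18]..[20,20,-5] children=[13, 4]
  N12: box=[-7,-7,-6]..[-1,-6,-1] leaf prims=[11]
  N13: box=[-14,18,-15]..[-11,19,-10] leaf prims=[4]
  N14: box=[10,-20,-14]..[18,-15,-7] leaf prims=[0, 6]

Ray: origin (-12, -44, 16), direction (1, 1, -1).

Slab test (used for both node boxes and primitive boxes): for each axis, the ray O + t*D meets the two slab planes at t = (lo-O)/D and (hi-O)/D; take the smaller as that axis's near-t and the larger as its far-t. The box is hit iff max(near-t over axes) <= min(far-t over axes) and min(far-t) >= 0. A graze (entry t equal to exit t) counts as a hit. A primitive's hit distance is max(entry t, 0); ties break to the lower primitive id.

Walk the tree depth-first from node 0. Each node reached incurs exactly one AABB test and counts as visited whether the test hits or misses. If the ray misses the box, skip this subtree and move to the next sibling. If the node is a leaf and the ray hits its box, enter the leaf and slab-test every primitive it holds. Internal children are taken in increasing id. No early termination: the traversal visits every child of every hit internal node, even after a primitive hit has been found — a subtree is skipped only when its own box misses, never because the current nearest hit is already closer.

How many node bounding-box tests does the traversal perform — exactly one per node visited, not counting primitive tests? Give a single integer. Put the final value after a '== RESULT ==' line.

Walk:
N0 x:[-2,32] y:[24,64] z:[-4,34] -> hit [24,32], descend [1, 10]
  N1 x:[-2,30] y:[24,38] z:[10,30] -> hit [24,30], descend [2, 7]
    N2 x:[-2,9] y:[26,35] z:[10,23] -> miss, prune
    N7 x:[5,30] y:[24,38] z:[17,30] -> hit [24,30], descend [12, 14]
      N12 x:[5,11] y:[37,38] z:[17,22] -> miss, prune
      N14 x:[22,30] y:[24,29] z:[23,30] -> hit [24,29] leaf, test {P0@t=28, P6(miss)}
  N10 x:[-2,32] y:[41,64] z:[-4,34] -> miss, prune

order=[0, 1, 2, 7, 12, 14, 10]  |boxes|=7  |leaves|=1  hit=P0

== RESULT ==
7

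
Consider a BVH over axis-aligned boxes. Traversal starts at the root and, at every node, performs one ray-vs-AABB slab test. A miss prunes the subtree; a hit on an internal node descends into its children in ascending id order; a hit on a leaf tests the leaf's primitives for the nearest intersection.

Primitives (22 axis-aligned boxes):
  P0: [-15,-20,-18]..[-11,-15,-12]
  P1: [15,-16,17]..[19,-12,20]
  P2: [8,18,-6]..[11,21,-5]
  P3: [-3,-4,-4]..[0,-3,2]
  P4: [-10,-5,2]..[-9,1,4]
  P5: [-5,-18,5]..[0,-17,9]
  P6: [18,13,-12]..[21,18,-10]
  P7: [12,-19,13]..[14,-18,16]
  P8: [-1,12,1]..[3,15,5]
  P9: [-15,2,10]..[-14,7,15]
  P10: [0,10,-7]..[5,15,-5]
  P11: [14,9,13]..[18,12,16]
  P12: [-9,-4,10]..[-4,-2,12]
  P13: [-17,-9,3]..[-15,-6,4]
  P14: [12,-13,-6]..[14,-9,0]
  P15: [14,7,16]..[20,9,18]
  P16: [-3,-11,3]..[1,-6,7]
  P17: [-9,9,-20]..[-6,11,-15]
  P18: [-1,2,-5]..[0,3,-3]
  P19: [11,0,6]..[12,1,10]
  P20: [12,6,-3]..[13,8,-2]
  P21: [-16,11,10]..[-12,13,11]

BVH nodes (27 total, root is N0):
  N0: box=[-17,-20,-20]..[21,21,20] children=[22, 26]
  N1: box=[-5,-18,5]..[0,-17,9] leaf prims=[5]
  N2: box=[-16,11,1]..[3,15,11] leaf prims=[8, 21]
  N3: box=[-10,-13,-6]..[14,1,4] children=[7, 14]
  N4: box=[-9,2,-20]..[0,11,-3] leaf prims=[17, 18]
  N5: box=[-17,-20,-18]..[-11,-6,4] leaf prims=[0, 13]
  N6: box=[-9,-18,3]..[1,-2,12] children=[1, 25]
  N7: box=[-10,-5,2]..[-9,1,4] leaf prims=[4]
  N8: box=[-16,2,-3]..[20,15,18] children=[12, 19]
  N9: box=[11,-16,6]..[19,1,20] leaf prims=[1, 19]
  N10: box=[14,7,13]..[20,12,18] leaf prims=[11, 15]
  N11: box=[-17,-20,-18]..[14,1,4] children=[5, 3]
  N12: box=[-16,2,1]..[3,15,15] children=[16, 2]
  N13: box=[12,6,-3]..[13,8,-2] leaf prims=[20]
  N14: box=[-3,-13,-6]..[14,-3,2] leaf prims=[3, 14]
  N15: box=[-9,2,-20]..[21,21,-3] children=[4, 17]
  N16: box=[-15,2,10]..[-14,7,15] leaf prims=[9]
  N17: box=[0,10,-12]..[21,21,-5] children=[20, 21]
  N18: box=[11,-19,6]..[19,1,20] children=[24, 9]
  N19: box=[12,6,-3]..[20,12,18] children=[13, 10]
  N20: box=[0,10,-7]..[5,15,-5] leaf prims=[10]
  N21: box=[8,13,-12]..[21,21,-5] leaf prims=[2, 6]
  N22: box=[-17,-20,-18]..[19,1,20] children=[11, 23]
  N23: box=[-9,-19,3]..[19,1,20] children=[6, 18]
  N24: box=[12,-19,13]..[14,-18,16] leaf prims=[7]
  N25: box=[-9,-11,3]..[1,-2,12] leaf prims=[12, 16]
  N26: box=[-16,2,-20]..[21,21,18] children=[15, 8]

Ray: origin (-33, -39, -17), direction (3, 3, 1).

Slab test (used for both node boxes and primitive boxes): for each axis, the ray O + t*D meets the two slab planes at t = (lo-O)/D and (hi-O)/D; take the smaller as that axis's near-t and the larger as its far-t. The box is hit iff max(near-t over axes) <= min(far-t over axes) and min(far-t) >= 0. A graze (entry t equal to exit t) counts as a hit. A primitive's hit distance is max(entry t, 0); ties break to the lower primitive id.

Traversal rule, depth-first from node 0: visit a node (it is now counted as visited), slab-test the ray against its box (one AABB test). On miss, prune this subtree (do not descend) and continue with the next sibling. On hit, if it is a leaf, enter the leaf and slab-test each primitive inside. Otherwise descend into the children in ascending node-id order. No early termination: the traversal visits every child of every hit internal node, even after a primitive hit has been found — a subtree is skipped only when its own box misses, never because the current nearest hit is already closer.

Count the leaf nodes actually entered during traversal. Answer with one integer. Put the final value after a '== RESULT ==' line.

Walk:
N0 x:[16/3,18] y:[19/3,20] z:[-3,37] -> hit [19/3,18], descend [22, 26]
  N22 x:[16/3,52/3] y:[19/3,40/3] z:[-1,37] -> hit [19/3,40/3], descend [11, 23]
    N11 x:[16/3,47/3] y:[19/3,40/3] z:[-1,21] -> hit [19/3,40/3], descend [3, 5]
      N3 x:[23/3,47/3] y:[26/3,40/3] z:[11,21] -> hit [11,40/3], descend [7, 14]
        N7 x:[23/3,8] y:[34/3,40/3] z:[19,21] -> miss, prune
        N14 x:[10,47/3] y:[26/3,12] z:[11,19] -> hit [11,12] leaf, test {P3(miss), P14(miss)}
      N5 x:[16/3,22/3] y:[19/3,11] z:[-1,21] -> hit [19/3,22/3] leaf, test {P0(miss), P13(miss)}
    N23 x:[8,52/3] y:[20/3,40/3] z:[20,37] -> miss, prune
  N26 x:[17/3,18] y:[41/3,20] z:[-3,35] -> hit [41/3,18], descend [8, 15]
    N8 x:[17/3,53/3] y:[41/3,18] z:[14,35] -> hit [14,53/3], descend [12, 19]
      N12 x:[17/3,12] y:[41/3,18] z:[18,32] -> miss, prune
      N19 x:[15,53/3] y:[15,17] z:[14,35] -> hit [15,17], descend [10, 13]
        N10 x:[47/3,53/3] y:[46/3,17] z:[30,35] -> miss, prune
        N13 x:[15,46/3] y:[15,47/3] z:[14,15] -> hit [15,15] leaf, test {P20@t=15}
    N15 x:[8,18] y:[41/3,20] z:[-3,14] -> hit [41/3,14], descend [4, 17]
      N4 x:[8,11] y:[41/3,50/3] z:[-3,14] -> miss, prune
      N17 x:[11,18] y:[49/3,20] z:[5,12] -> miss, prune

17 AABB tests over nodes [0, 22, 11, 3, 7, 14, 5, 23, 26, 8, 12, 19, 10, 13, 15, 4, 17]; 3 leaves entered; closest P20.

== RESULT ==
3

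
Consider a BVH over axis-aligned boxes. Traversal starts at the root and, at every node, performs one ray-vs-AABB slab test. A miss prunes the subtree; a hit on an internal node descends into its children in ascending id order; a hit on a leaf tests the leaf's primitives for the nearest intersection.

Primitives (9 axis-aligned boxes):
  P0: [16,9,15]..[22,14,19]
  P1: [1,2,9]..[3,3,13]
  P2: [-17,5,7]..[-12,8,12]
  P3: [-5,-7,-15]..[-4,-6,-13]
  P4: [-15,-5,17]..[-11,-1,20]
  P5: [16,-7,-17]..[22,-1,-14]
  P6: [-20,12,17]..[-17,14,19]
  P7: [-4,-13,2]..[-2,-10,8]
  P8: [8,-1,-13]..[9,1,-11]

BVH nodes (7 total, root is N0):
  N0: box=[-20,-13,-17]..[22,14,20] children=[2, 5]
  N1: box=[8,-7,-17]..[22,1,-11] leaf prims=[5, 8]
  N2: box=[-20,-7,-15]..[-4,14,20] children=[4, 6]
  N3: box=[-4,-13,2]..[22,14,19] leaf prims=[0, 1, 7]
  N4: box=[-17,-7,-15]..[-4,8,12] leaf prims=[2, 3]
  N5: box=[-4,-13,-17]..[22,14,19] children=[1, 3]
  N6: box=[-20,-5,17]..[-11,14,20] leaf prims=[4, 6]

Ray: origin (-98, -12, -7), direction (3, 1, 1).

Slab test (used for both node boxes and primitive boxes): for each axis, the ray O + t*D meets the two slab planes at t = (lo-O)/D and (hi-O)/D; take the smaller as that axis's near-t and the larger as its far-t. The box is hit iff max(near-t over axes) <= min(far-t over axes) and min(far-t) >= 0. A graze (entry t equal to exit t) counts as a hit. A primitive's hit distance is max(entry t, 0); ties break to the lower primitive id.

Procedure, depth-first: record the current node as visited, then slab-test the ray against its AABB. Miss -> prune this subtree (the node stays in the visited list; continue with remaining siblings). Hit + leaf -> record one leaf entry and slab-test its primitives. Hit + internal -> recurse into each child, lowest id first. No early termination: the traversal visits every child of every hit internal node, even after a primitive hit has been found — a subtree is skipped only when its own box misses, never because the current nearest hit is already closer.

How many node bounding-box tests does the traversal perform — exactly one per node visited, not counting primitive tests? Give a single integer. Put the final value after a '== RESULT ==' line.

Trace the traversal:
N0 x:[26,40] y:[-1,26] z:[-10,27] -> hit [26,26], descend [2, 5]
  N2 x:[26,94/3] y:[5,26] z:[-8,27] -> hit [26,26], descend [4, 6]
    N4 x:[27,94/3] y:[5,20] z:[-8,19] -> miss, prune
    N6 x:[26,29] y:[7,26] z:[24,27] -> hit [26,26] leaf, test {P4(miss), P6@t=26}
  N5 x:[94/3,40] y:[-1,26] z:[-10,26] -> miss, prune

Visited [0, 2, 4, 6, 5]. Tests: 5 box, 1 leaf. Nearest: P6.

== RESULT ==
5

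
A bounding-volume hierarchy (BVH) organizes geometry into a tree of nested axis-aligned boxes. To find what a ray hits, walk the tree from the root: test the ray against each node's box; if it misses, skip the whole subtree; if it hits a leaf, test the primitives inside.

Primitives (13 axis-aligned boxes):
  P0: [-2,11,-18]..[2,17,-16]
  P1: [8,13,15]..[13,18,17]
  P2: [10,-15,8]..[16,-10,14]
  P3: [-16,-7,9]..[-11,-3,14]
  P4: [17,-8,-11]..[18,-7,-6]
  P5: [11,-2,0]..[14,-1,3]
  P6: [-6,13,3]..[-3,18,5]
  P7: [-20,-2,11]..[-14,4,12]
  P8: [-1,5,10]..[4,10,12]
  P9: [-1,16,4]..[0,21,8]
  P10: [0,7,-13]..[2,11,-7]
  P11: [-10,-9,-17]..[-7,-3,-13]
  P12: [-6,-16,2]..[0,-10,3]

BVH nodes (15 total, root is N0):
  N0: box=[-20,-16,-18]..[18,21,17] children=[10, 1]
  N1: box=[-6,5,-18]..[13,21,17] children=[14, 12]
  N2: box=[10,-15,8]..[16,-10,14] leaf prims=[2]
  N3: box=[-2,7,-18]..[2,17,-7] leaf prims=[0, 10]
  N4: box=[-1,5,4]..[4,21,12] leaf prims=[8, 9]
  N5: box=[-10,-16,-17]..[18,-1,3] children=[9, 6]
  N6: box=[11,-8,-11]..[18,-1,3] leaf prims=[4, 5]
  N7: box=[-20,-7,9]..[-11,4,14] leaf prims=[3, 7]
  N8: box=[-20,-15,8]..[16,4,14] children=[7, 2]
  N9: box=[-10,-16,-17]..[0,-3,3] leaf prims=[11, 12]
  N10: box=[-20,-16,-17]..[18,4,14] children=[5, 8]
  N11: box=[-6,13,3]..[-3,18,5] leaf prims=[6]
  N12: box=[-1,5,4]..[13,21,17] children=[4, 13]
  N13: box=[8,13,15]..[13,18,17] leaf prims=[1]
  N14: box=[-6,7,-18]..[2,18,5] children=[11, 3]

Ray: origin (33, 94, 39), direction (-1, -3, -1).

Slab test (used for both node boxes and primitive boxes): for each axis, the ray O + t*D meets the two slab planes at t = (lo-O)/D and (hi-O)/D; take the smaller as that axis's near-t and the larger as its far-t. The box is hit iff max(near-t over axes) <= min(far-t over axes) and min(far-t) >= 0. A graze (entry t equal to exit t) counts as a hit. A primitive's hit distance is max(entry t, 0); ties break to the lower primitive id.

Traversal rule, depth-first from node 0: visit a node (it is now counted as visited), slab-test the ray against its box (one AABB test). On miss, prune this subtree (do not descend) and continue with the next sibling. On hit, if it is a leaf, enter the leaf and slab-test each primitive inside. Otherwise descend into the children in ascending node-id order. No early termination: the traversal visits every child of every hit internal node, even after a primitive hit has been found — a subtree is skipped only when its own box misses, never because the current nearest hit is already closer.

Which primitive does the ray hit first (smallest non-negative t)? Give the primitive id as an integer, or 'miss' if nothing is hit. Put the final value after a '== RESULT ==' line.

Trace the traversal:
N0 x:[15,53] y:[73/3,110/3] z:[22,57] -> hit [73/3,110/3], descend [1, 10]
  N1 x:[20,39] y:[73/3,89/3] z:[22,57] -> hit [73/3,89/3], descend [12, 14]
    N12 x:[20,34] y:[73/3,89/3] z:[22,35] -> hit [73/3,89/3], descend [4, 13]
      N4 x:[29,34] y:[73/3,89/3] z:[27,35] -> hit [29,89/3] leaf, test {P8@t=29, P9(miss)}
      N13 x:[20,25] y:[76/3,27] z:[22,24] -> miss, prune
    N14 x:[31,39] y:[76/3,29] z:[34,57] -> miss, prune
  N10 x:[15,53] y:[30,110/3] z:[25,56] -> hit [30,110/3], descend [5, 8]
    N5 x:[15,43] y:[95/3,110/3] z:[36,56] -> hit [36,110/3], descend [6, 9]
      N6 x:[15,22] y:[95/3,34] z:[36,50] -> miss, prune
      N9 x:[33,43] y:[97/3,110/3] z:[36,56] -> hit [36,110/3] leaf, test {P11(miss), P12@t=36}
    N8 x:[17,53] y:[30,109/3] z:[25,31] -> hit [30,31], descend [2, 7]
      N2 x:[17,23] y:[104/3,109/3] z:[25,31] -> miss, prune
      N7 x:[44,53] y:[30,101/3] z:[25,30] -> miss, prune

Summary -> nodes [0, 1, 12, 4, 13, 14, 10, 5, 6, 9, 8, 2, 7]; box-tests=13; leaf-entries=2; first=P8

== RESULT ==
8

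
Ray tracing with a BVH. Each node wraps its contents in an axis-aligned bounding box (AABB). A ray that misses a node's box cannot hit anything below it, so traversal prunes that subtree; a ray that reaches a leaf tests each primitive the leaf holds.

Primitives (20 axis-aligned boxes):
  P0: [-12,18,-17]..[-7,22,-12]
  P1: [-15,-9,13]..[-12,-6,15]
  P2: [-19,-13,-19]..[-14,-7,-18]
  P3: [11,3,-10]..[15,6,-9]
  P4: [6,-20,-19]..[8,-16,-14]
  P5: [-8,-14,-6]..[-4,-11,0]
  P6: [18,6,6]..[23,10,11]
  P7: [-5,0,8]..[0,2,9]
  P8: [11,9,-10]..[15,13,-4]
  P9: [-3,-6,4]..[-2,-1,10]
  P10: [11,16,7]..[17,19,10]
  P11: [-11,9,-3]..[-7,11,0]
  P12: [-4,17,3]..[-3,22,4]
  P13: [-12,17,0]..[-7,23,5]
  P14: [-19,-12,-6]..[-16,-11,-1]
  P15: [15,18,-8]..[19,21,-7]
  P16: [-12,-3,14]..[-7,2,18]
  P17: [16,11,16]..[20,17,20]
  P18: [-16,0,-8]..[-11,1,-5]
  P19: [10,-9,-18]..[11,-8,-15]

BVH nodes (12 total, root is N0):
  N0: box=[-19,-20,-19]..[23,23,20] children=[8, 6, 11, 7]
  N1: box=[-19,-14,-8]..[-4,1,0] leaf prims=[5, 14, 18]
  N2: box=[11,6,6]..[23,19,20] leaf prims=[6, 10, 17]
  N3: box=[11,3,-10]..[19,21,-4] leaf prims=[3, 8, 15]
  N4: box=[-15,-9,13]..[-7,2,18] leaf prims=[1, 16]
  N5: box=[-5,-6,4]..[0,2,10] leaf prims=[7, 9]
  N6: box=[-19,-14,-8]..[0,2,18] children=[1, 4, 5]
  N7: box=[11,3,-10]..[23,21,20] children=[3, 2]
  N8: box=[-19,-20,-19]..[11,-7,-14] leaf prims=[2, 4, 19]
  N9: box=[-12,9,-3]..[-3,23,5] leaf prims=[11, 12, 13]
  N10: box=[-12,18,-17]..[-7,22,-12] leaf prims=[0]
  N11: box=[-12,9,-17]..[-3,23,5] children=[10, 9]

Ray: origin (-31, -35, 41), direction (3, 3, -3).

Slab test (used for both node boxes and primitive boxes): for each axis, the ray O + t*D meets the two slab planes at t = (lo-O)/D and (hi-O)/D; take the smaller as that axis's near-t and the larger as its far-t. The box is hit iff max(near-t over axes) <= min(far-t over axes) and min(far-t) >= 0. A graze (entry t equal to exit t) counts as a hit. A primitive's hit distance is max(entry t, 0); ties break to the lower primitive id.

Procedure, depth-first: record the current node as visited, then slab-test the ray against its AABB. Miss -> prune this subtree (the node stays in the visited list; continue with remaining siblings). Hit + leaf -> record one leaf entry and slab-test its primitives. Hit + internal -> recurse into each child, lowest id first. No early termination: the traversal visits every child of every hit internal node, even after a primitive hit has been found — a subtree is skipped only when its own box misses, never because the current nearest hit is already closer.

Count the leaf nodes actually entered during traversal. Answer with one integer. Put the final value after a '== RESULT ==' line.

Walk:
N0 x:[4,18] y:[5,58/3] z:[7,20] -> hit [7,18], descend [6, 7, 8, 11]
  N6 x:[4,31/3] y:[7,37/3] z:[23/3,49/3] -> hit [23/3,31/3], descend [1, 4, 5]
    N1 x:[4,9] y:[7,12] z:[41/3,49/3] -> miss, prune
    N4 x:[16/3,8] y:[26/3,37/3] z:[23/3,28/3] -> miss, prune
    N5 x:[26/3,31/3] y:[29/3,37/3] z:[31/3,37/3] -> hit [31/3,31/3] leaf, test {P7(miss), P9(miss)}
  N7 x:[14,18] y:[38/3,56/3] z:[7,17] -> hit [14,17], descend [2, 3]
    N2 x:[14,18] y:[41/3,18] z:[7,35/3] -> miss, prune
    N3 x:[14,50/3] y:[38/3,56/3] z:[15,17] -> hit [15,50/3] leaf, test {P3(miss), P8@t=15, P15(miss)}
  N8 x:[4,14] y:[5,28/3] z:[55/3,20] -> miss, prune
  N11 x:[19/3,28/3] y:[44/3,58/3] z:[12,58/3] -> miss, prune

Summary -> nodes [0, 6, 1, 4, 5, 7, 2, 3, 8, 11]; box-tests=10; leaf-entries=2; first=P8

== RESULT ==
2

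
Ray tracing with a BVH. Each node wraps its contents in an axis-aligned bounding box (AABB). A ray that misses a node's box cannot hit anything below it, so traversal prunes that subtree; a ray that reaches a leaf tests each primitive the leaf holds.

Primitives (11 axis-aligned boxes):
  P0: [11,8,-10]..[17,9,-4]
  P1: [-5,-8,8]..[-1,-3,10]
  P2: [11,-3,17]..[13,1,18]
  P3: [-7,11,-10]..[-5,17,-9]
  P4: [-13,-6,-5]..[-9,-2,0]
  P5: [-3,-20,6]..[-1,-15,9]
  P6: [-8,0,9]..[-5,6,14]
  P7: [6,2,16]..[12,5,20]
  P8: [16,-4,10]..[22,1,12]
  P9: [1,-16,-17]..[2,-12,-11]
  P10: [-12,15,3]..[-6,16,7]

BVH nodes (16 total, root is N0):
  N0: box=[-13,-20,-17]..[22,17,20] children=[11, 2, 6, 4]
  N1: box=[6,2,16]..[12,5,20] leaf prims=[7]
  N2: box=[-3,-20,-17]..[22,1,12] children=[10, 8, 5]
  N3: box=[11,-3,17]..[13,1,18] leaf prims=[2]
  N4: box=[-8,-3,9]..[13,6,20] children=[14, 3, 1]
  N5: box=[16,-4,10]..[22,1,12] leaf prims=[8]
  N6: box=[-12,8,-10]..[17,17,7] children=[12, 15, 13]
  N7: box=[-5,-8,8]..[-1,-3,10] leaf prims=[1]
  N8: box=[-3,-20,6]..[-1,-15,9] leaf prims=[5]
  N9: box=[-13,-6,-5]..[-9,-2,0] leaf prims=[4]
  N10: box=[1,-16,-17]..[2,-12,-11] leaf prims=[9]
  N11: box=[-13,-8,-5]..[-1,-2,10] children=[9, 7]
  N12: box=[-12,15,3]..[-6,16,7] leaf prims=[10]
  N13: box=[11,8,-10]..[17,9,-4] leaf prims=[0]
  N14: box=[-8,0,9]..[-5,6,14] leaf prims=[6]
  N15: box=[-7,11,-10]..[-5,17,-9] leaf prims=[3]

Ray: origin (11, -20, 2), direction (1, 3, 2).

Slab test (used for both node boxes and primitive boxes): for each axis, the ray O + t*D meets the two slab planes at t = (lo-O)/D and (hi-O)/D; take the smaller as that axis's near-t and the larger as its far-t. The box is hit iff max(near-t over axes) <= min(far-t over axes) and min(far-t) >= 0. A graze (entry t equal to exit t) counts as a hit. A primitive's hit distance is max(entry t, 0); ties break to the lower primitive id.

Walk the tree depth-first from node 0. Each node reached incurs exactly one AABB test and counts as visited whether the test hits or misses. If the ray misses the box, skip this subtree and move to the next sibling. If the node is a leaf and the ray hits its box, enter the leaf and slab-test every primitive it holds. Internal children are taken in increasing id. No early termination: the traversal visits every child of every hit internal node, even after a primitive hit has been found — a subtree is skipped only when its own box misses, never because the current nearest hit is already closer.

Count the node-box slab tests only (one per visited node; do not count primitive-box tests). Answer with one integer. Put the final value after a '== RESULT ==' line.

Traverse from the root:
N0 x:[-24,11] y:[0,37/3] z:[-19/2,9] -> hit [0,9], descend [2, 4, 6, 11]
  N2 x:[-14,11] y:[0,7] z:[-19/2,5] -> hit [0,5], descend [5, 8, 10]
    N5 x:[5,11] y:[16/3,7] z:[4,5] -> miss, prune
    N8 x:[-14,-12] y:[0,5/3] z:[2,7/2] -> miss, prune
    N10 x:[-10,-9] y:[4/3,8/3] z:[-19/2,-13/2] -> miss, prune
  N4 x:[-19,2] y:[17/3,26/3] z:[7/2,9] -> miss, prune
  N6 x:[-23,6] y:[28/3,37/3] z:[-6,5/2] -> miss, prune
  N11 x:[-24,-12] y:[4,6] z:[-7/2,4] -> miss, prune

Visited [0, 2, 5, 8, 10, 4, 6, 11]. Tests: 8 box, 0 leaf. Nearest: miss.

== RESULT ==
8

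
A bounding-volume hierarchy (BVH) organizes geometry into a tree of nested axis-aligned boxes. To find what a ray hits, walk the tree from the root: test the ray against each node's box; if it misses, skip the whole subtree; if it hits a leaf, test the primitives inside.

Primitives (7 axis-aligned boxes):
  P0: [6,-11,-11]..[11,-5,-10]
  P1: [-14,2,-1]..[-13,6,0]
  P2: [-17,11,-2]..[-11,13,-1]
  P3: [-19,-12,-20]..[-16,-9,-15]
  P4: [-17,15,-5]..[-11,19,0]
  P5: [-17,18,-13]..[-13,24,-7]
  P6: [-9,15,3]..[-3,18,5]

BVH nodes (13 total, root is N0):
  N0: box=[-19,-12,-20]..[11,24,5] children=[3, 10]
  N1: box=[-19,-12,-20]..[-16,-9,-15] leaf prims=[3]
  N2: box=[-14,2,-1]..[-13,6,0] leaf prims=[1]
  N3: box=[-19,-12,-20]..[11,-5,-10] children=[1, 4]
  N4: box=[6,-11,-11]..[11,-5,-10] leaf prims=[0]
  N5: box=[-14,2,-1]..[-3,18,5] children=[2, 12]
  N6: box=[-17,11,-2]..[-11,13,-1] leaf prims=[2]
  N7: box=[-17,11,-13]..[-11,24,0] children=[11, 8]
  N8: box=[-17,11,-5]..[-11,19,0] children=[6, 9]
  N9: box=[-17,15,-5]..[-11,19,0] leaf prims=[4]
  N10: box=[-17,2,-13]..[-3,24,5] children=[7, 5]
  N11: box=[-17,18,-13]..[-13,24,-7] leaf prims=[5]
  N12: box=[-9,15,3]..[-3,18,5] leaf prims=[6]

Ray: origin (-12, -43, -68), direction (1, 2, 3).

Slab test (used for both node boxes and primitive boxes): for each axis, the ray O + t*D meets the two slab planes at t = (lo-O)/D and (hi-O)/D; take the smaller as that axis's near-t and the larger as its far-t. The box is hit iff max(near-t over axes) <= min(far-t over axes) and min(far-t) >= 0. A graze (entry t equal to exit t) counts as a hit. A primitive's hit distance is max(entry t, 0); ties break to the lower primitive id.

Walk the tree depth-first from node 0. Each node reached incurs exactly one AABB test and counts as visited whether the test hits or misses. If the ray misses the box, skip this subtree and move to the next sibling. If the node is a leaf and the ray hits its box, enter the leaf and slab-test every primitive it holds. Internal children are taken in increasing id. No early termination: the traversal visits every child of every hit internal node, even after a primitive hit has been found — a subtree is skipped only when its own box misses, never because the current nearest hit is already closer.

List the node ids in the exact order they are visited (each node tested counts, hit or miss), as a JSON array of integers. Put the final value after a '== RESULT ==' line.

Walk:
N0 x:[-7,23] y:[31/2,67/2] z:[16,73/3] -> hit [16,23], descend [3, 10]
  N3 x:[-7,23] y:[31/2,19] z:[16,58/3] -> hit [16,19], descend [1, 4]
    N1 x:[-7,-4] y:[31/2,17] z:[16,53/3] -> miss, prune
    N4 x:[18,23] y:[16,19] z:[19,58/3] -> hit [19,19] leaf, test {P0@t=19}
  N10 x:[-5,9] y:[45/2,67/2] z:[55/3,73/3] -> miss, prune

order=[0, 3, 1, 4, 10]  |boxes|=5  |leaves|=1  hit=P0

== RESULT ==
[0, 3, 1, 4, 10]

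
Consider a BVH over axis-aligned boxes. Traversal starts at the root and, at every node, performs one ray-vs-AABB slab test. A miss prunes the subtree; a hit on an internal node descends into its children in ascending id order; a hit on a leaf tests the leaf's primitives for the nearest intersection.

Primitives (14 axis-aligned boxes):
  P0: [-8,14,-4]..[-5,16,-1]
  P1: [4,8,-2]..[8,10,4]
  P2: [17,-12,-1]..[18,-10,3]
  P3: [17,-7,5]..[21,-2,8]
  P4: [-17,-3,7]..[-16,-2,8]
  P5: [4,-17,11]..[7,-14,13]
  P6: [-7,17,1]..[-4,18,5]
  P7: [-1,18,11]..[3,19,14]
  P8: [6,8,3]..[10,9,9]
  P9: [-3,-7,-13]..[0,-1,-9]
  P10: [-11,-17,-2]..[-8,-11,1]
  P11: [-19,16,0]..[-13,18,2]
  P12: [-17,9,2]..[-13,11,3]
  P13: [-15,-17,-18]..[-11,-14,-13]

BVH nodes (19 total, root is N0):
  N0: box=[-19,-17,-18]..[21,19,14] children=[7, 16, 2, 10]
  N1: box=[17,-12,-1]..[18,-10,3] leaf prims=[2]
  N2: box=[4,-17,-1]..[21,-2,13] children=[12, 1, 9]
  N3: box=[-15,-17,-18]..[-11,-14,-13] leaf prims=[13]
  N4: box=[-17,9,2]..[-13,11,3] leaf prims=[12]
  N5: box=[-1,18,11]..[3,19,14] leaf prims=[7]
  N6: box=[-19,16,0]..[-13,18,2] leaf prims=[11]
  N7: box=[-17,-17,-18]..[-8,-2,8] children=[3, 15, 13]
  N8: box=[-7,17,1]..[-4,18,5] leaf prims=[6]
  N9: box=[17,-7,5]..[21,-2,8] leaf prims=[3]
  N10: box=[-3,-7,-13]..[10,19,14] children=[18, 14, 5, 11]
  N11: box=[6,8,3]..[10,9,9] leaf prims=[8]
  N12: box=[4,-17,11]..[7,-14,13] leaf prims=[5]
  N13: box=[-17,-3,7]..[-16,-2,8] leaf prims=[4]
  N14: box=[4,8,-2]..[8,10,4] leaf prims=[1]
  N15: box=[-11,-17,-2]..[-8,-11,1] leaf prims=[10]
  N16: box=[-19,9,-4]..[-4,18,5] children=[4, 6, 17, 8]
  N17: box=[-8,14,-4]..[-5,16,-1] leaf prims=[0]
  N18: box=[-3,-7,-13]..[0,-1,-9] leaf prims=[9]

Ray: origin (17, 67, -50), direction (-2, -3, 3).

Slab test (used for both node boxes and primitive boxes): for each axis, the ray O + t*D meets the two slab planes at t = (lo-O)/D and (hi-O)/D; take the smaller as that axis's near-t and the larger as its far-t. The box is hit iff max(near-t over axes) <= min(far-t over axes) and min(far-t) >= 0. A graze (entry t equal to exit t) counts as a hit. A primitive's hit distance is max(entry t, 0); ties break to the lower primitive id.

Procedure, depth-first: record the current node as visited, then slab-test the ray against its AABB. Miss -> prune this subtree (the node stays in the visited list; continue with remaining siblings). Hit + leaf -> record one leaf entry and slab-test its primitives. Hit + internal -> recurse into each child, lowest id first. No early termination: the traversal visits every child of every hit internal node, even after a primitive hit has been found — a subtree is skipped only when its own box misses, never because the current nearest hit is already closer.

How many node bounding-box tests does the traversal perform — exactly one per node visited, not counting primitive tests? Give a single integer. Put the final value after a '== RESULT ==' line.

Traverse from the root:
N0 x:[-2,18] y:[16,28] z:[32/3,64/3] -> hit [16,18], descend [2, 7, 10, 16]
  N2 x:[-2,13/2] y:[23,28] z:[49/3,21] -> miss, prune
  N7 x:[25/2,17] y:[23,28] z:[32/3,58/3] -> miss, prune
  N10 x:[7/2,10] y:[16,74/3] z:[37/3,64/3] -> miss, prune
  N16 x:[21/2,18] y:[49/3,58/3] z:[46/3,55/3] -> hit [49/3,18], descend [4, 6, 8, 17]
    N4 x:[15,17] y:[56/3,58/3] z:[52/3,53/3] -> miss, prune
    N6 x:[15,18] y:[49/3,17] z:[50/3,52/3] -> hit [50/3,17] leaf, test {P11@t=50/3}
    N8 x:[21/2,12] y:[49/3,50/3] z:[17,55/3] -> miss, prune
    N17 x:[11,25/2] y:[17,53/3] z:[46/3,49/3] -> miss, prune

Visited [0, 2, 7, 10, 16, 4, 6, 8, 17]. Tests: 9 box, 1 leaf. Nearest: P11.

== RESULT ==
9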